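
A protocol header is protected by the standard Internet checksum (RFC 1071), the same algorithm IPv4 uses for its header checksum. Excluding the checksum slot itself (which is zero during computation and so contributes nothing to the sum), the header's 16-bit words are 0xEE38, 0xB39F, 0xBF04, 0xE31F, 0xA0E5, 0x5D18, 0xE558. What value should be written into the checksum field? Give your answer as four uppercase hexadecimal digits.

D8AB

One's-complement addition (fold any carry out of bit 15 back into bit 0):
  0xEE38 + 0xB39F = 0x1A1D7 → wrap carry → 0xA1D8
  0xA1D8 + 0xBF04 = 0x160DC → wrap carry → 0x60DD
  0x60DD + 0xE31F = 0x143FC → wrap carry → 0x43FD
  0x43FD + 0xA0E5 = 0x0E4E2
  0xE4E2 + 0x5D18 = 0x141FA → wrap carry → 0x41FB
  0x41FB + 0xE558 = 0x12753 → wrap carry → 0x2754
One's-complement sum = 0x2754.
Checksum = ~0x2754 & 0xFFFF = 0xD8AB.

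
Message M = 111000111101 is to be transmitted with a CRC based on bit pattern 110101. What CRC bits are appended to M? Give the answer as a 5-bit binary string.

Append 5 zeros: 11100011110100000. Divide by 110101 (XOR where the leading bit is 1):
  pos 0: 111000 XOR 110101 = 001101
  pos 2: 110111 XOR 110101 = 000010
  pos 6: 101101 XOR 110101 = 011000
  pos 7: 110000 XOR 110101 = 000101
  pos 10: 101000 XOR 110101 = 011101
  pos 11: 111010 XOR 110101 = 001111
Remainder (last 5 bits) = 01111. This is the CRC / FCS.

01111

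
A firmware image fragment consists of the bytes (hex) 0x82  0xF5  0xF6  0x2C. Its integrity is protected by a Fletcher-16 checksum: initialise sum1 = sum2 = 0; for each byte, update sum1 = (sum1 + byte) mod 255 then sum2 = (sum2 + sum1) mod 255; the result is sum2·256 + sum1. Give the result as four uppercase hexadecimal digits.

Running sums (mod 255):
  after byte 0 (0x82): sum1=130, sum2=130
  after byte 1 (0xF5): sum1=120, sum2=250
  after byte 2 (0xF6): sum1=111, sum2=106
  after byte 3 (0x2C): sum1=155, sum2=6
Checksum = sum2·256 + sum1 = 6·256 + 155 = 1691 = 0x069B.

069B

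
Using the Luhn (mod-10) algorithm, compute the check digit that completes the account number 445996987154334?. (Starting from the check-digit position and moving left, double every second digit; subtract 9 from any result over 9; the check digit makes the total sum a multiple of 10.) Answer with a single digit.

Partial digits right→left: 4 3 3 4 5 1 7 8 9 6 9 9 5 4 4
Double every second digit counting from the check-digit position (so the 1st, 3rd, 5th, ... of the partial from the right).
  doubled (with −9 where >9): 8 6 1 5 9 9 1 8 → sum 47
  kept as-is: 3 4 1 8 6 9 4 → sum 35
Total = 47 + 35 = 82.
Check digit = (10 − (82 mod 10)) mod 10 = 8.

8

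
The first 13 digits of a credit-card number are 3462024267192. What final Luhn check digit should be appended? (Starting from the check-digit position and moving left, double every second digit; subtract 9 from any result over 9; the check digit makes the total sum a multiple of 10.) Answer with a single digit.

Partial digits right→left: 2 9 1 7 6 2 4 2 0 2 6 4 3
Double every second digit counting from the check-digit position (so the 1st, 3rd, 5th, ... of the partial from the right).
  doubled (with −9 where >9): 4 2 3 8 0 3 6 → sum 26
  kept as-is: 9 7 2 2 2 4 → sum 26
Total = 26 + 26 = 52.
Check digit = (10 − (52 mod 10)) mod 10 = 8.

8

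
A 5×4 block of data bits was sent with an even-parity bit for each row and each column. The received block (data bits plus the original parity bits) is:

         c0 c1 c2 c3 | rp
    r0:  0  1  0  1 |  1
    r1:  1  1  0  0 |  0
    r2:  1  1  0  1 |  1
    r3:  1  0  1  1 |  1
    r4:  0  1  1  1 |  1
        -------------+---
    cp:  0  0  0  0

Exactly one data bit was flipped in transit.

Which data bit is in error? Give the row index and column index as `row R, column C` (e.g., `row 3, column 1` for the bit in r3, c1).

Recompute each row's even parity and compare to rp:
  r0: data parity 0, sent rp 1 → mismatch
  r1: data parity 0, sent rp 0 → ok
  r2: data parity 1, sent rp 1 → ok
  r3: data parity 1, sent rp 1 → ok
  r4: data parity 1, sent rp 1 → ok
Recompute each column's even parity and compare to cp:
  c0: data parity 1, sent cp 0 → mismatch
  c1: data parity 0, sent cp 0 → ok
  c2: data parity 0, sent cp 0 → ok
  c3: data parity 0, sent cp 0 → ok
Exactly one row (r0) and one column (c0) fail → the flipped bit is at their intersection.

row 0, column 0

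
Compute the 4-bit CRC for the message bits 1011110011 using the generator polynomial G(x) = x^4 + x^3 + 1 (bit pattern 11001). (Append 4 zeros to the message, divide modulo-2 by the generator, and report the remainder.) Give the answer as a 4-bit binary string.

Append 4 zeros: 10111100110000. Divide by 11001 (XOR where the leading bit is 1):
  pos 0: 10111 XOR 11001 = 01110
  pos 1: 11101 XOR 11001 = 00100
  pos 3: 10000 XOR 11001 = 01001
  pos 4: 10011 XOR 11001 = 01010
  pos 5: 10101 XOR 11001 = 01100
  pos 6: 11000 XOR 11001 = 00001
Remainder (last 4 bits) = 1000. This is the CRC / FCS.

1000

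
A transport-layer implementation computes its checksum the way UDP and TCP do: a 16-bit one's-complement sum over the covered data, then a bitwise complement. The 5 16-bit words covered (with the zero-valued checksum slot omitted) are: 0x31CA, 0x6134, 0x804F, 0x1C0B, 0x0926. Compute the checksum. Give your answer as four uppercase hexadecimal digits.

C780

One's-complement addition (fold any carry out of bit 15 back into bit 0):
  0x31CA + 0x6134 = 0x092FE
  0x92FE + 0x804F = 0x1134D → wrap carry → 0x134E
  0x134E + 0x1C0B = 0x02F59
  0x2F59 + 0x0926 = 0x0387F
One's-complement sum = 0x387F.
Checksum = ~0x387F & 0xFFFF = 0xC780.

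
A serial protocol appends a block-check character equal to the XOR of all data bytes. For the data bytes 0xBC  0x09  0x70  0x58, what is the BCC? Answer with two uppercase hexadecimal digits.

9D

XOR the bytes together:
  start with 0xBC
  0xBC ⊕ 0x09 = 0xB5
  0xB5 ⊕ 0x70 = 0xC5
  0xC5 ⊕ 0x58 = 0x9D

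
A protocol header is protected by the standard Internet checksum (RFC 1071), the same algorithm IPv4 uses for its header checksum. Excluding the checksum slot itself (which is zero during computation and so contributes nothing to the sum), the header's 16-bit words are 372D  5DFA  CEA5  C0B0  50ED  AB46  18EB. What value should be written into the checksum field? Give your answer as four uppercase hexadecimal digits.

One's-complement addition (fold any carry out of bit 15 back into bit 0):
  0x372D + 0x5DFA = 0x09527
  0x9527 + 0xCEA5 = 0x163CC → wrap carry → 0x63CD
  0x63CD + 0xC0B0 = 0x1247D → wrap carry → 0x247E
  0x247E + 0x50ED = 0x0756B
  0x756B + 0xAB46 = 0x120B1 → wrap carry → 0x20B2
  0x20B2 + 0x18EB = 0x0399D
One's-complement sum = 0x399D.
Checksum = ~0x399D & 0xFFFF = 0xC662.

C662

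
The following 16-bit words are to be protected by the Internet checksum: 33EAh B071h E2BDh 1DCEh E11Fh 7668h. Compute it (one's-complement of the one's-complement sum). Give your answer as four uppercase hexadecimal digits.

One's-complement addition (fold any carry out of bit 15 back into bit 0):
  0x33EA + 0xB071 = 0x0E45B
  0xE45B + 0xE2BD = 0x1C718 → wrap carry → 0xC719
  0xC719 + 0x1DCE = 0x0E4E7
  0xE4E7 + 0xE11F = 0x1C606 → wrap carry → 0xC607
  0xC607 + 0x7668 = 0x13C6F → wrap carry → 0x3C70
One's-complement sum = 0x3C70.
Checksum = ~0x3C70 & 0xFFFF = 0xC38F.

C38F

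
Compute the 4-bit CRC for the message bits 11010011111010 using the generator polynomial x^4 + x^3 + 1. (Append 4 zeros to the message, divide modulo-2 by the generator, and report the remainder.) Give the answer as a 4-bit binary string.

1010

Append 4 zeros: 110100111110100000. Divide by 11001 (XOR where the leading bit is 1):
  pos 0: 11010 XOR 11001 = 00011
  pos 3: 11011 XOR 11001 = 00010
  pos 6: 10111 XOR 11001 = 01110
  pos 7: 11100 XOR 11001 = 00101
  pos 9: 10110 XOR 11001 = 01111
  pos 10: 11110 XOR 11001 = 00111
  pos 12: 11100 XOR 11001 = 00101
Remainder (last 4 bits) = 1010. This is the CRC / FCS.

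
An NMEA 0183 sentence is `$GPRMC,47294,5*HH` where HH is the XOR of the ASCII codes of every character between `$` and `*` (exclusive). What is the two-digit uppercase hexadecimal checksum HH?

42

XOR the ASCII codes of the payload characters:
  'G' = 0x47 → acc = 0x47
  'P' = 0x50 → acc = 0x17
  'R' = 0x52 → acc = 0x45
  'M' = 0x4D → acc = 0x08
  'C' = 0x43 → acc = 0x4B
  ',' = 0x2C → acc = 0x67
  '4' = 0x34 → acc = 0x53
  '7' = 0x37 → acc = 0x64
  '2' = 0x32 → acc = 0x56
  '9' = 0x39 → acc = 0x6F
  '4' = 0x34 → acc = 0x5B
  ',' = 0x2C → acc = 0x77
  '5' = 0x35 → acc = 0x42
Checksum = 0x42.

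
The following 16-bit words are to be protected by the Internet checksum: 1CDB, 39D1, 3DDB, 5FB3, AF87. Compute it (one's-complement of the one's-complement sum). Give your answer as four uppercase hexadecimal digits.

One's-complement addition (fold any carry out of bit 15 back into bit 0):
  0x1CDB + 0x39D1 = 0x056AC
  0x56AC + 0x3DDB = 0x09487
  0x9487 + 0x5FB3 = 0x0F43A
  0xF43A + 0xAF87 = 0x1A3C1 → wrap carry → 0xA3C2
One's-complement sum = 0xA3C2.
Checksum = ~0xA3C2 & 0xFFFF = 0x5C3D.

5C3D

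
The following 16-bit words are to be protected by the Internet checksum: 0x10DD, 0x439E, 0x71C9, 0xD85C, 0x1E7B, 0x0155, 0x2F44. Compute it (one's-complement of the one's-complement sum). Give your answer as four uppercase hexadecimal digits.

124A

One's-complement addition (fold any carry out of bit 15 back into bit 0):
  0x10DD + 0x439E = 0x0547B
  0x547B + 0x71C9 = 0x0C644
  0xC644 + 0xD85C = 0x19EA0 → wrap carry → 0x9EA1
  0x9EA1 + 0x1E7B = 0x0BD1C
  0xBD1C + 0x0155 = 0x0BE71
  0xBE71 + 0x2F44 = 0x0EDB5
One's-complement sum = 0xEDB5.
Checksum = ~0xEDB5 & 0xFFFF = 0x124A.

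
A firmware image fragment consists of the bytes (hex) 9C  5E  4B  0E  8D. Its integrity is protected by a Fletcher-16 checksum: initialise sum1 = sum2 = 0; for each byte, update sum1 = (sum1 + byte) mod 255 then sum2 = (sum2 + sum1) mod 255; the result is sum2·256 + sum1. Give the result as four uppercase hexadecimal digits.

14E1

Running sums (mod 255):
  after byte 0 (9C): sum1=156, sum2=156
  after byte 1 (5E): sum1=250, sum2=151
  after byte 2 (4B): sum1=70, sum2=221
  after byte 3 (0E): sum1=84, sum2=50
  after byte 4 (8D): sum1=225, sum2=20
Checksum = sum2·256 + sum1 = 20·256 + 225 = 5345 = 0x14E1.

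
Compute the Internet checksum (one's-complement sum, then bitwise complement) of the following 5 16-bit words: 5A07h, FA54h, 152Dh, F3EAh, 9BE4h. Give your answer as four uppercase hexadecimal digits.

06A7

One's-complement addition (fold any carry out of bit 15 back into bit 0):
  0x5A07 + 0xFA54 = 0x1545B → wrap carry → 0x545C
  0x545C + 0x152D = 0x06989
  0x6989 + 0xF3EA = 0x15D73 → wrap carry → 0x5D74
  0x5D74 + 0x9BE4 = 0x0F958
One's-complement sum = 0xF958.
Checksum = ~0xF958 & 0xFFFF = 0x06A7.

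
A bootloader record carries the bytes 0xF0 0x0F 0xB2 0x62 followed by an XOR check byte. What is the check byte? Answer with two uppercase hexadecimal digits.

XOR the bytes together:
  start with 0xF0
  0xF0 ⊕ 0x0F = 0xFF
  0xFF ⊕ 0xB2 = 0x4D
  0x4D ⊕ 0x62 = 0x2F

2F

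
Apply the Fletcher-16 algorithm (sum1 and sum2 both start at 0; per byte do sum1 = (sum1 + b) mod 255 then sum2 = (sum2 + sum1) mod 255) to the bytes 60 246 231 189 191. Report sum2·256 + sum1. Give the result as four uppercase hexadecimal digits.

FB98

Running sums (mod 255):
  after byte 0 (60): sum1=60, sum2=60
  after byte 1 (246): sum1=51, sum2=111
  after byte 2 (231): sum1=27, sum2=138
  after byte 3 (189): sum1=216, sum2=99
  after byte 4 (191): sum1=152, sum2=251
Checksum = sum2·256 + sum1 = 251·256 + 152 = 64408 = 0xFB98.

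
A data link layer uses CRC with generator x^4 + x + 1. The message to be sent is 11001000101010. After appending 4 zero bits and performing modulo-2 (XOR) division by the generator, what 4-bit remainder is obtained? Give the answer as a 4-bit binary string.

Append 4 zeros: 110010001010100000. Divide by 10011 (XOR where the leading bit is 1):
  pos 0: 11001 XOR 10011 = 01010
  pos 1: 10100 XOR 10011 = 00111
  pos 3: 11100 XOR 10011 = 01111
  pos 4: 11111 XOR 10011 = 01100
  pos 5: 11000 XOR 10011 = 01011
  pos 6: 10111 XOR 10011 = 00100
  pos 8: 10001 XOR 10011 = 00010
  pos 11: 10000 XOR 10011 = 00011
Remainder (last 4 bits) = 1100. This is the CRC / FCS.

1100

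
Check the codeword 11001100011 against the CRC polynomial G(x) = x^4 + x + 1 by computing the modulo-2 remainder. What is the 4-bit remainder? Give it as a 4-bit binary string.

0100

Modulo-2 division of 11001100011 by 10011:
  pos 0: 11001 XOR 10011 = 01010
  pos 1: 10101 XOR 10011 = 00110
  pos 3: 11000 XOR 10011 = 01011
  pos 4: 10110 XOR 10011 = 00101
  pos 6: 10111 XOR 10011 = 00100
Remainder = 0100 (nonzero — an error is detected).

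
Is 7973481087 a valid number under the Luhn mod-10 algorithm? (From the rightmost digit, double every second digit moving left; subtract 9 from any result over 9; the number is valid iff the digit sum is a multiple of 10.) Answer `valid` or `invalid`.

From the right, keep odd positions and double even positions (subtract 9 from any doubled value over 9):
  doubled (positions 2,4,...): 7 2 8 5 5 → sum 27
  kept (positions 1,3,...): 7 0 8 3 9 → sum 27
Total = 54.
54 mod 10 = 4, so the number is invalid.

invalid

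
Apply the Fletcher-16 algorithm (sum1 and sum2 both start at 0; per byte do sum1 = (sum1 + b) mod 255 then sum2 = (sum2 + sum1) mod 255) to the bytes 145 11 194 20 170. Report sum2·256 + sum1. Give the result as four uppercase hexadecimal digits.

Running sums (mod 255):
  after byte 0 (145): sum1=145, sum2=145
  after byte 1 (11): sum1=156, sum2=46
  after byte 2 (194): sum1=95, sum2=141
  after byte 3 (20): sum1=115, sum2=1
  after byte 4 (170): sum1=30, sum2=31
Checksum = sum2·256 + sum1 = 31·256 + 30 = 7966 = 0x1F1E.

1F1E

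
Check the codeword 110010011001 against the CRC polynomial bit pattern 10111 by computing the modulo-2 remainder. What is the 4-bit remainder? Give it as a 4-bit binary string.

0000

Modulo-2 division of 110010011001 by 10111:
  pos 0: 11001 XOR 10111 = 01110
  pos 1: 11100 XOR 10111 = 01011
  pos 2: 10110 XOR 10111 = 00001
  pos 6: 11100 XOR 10111 = 01011
  pos 7: 10111 XOR 10111 = 00000
Remainder = 0000 (zero — the frame passes the CRC check).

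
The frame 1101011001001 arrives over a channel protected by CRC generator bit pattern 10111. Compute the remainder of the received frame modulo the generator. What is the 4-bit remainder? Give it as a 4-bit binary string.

Modulo-2 division of 1101011001001 by 10111:
  pos 0: 11010 XOR 10111 = 01101
  pos 1: 11011 XOR 10111 = 01100
  pos 2: 11001 XOR 10111 = 01110
  pos 3: 11100 XOR 10111 = 01011
  pos 4: 10110 XOR 10111 = 00001
  pos 8: 11001 XOR 10111 = 01110
Remainder = 1110 (nonzero — an error is detected).

1110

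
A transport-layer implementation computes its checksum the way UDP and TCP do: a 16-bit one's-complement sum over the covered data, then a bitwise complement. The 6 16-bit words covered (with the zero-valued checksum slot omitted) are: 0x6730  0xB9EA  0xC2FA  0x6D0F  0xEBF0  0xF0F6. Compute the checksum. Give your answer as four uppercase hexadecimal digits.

D1F2

One's-complement addition (fold any carry out of bit 15 back into bit 0):
  0x6730 + 0xB9EA = 0x1211A → wrap carry → 0x211B
  0x211B + 0xC2FA = 0x0E415
  0xE415 + 0x6D0F = 0x15124 → wrap carry → 0x5125
  0x5125 + 0xEBF0 = 0x13D15 → wrap carry → 0x3D16
  0x3D16 + 0xF0F6 = 0x12E0C → wrap carry → 0x2E0D
One's-complement sum = 0x2E0D.
Checksum = ~0x2E0D & 0xFFFF = 0xD1F2.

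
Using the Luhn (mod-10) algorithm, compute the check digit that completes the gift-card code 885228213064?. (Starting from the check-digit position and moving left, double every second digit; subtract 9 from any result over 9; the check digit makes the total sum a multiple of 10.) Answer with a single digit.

Partial digits right→left: 4 6 0 3 1 2 8 2 2 5 8 8
Double every second digit counting from the check-digit position (so the 1st, 3rd, 5th, ... of the partial from the right).
  doubled (with −9 where >9): 8 0 2 7 4 7 → sum 28
  kept as-is: 6 3 2 2 5 8 → sum 26
Total = 28 + 26 = 54.
Check digit = (10 − (54 mod 10)) mod 10 = 6.

6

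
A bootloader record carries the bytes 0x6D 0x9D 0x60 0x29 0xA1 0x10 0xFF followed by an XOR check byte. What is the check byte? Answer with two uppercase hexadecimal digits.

XOR the bytes together:
  start with 0x6D
  0x6D ⊕ 0x9D = 0xF0
  0xF0 ⊕ 0x60 = 0x90
  0x90 ⊕ 0x29 = 0xB9
  0xB9 ⊕ 0xA1 = 0x18
  0x18 ⊕ 0x10 = 0x08
  0x08 ⊕ 0xFF = 0xF7

F7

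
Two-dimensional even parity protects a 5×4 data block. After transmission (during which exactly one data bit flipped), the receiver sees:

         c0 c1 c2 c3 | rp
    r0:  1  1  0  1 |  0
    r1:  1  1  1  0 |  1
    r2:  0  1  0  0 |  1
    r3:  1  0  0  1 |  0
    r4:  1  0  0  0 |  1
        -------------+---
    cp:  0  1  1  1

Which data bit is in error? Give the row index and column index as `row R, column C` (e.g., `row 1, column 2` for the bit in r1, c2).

Recompute each row's even parity and compare to rp:
  r0: data parity 1, sent rp 0 → mismatch
  r1: data parity 1, sent rp 1 → ok
  r2: data parity 1, sent rp 1 → ok
  r3: data parity 0, sent rp 0 → ok
  r4: data parity 1, sent rp 1 → ok
Recompute each column's even parity and compare to cp:
  c0: data parity 0, sent cp 0 → ok
  c1: data parity 1, sent cp 1 → ok
  c2: data parity 1, sent cp 1 → ok
  c3: data parity 0, sent cp 1 → mismatch
Exactly one row (r0) and one column (c3) fail → the flipped bit is at their intersection.

row 0, column 3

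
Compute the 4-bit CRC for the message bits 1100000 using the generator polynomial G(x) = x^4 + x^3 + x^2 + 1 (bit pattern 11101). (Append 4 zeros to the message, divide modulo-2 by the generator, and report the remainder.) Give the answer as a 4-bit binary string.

1100

Append 4 zeros: 11000000000. Divide by 11101 (XOR where the leading bit is 1):
  pos 0: 11000 XOR 11101 = 00101
  pos 2: 10100 XOR 11101 = 01001
  pos 3: 10010 XOR 11101 = 01111
  pos 4: 11110 XOR 11101 = 00011
Remainder (last 4 bits) = 1100. This is the CRC / FCS.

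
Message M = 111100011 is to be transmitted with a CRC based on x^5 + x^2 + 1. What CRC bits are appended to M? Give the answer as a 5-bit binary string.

01011

Append 5 zeros: 11110001100000. Divide by 100101 (XOR where the leading bit is 1):
  pos 0: 111100 XOR 100101 = 011001
  pos 1: 110010 XOR 100101 = 010111
  pos 2: 101111 XOR 100101 = 001010
  pos 4: 101010 XOR 100101 = 001111
  pos 6: 111100 XOR 100101 = 011001
  pos 7: 110010 XOR 100101 = 010111
  pos 8: 101110 XOR 100101 = 001011
Remainder (last 5 bits) = 01011. This is the CRC / FCS.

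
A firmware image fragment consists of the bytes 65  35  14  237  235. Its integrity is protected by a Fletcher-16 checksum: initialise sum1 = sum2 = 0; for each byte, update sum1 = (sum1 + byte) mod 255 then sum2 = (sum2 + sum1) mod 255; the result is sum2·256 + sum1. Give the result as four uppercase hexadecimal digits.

Running sums (mod 255):
  after byte 0 (65): sum1=65, sum2=65
  after byte 1 (35): sum1=100, sum2=165
  after byte 2 (14): sum1=114, sum2=24
  after byte 3 (237): sum1=96, sum2=120
  after byte 4 (235): sum1=76, sum2=196
Checksum = sum2·256 + sum1 = 196·256 + 76 = 50252 = 0xC44C.

C44C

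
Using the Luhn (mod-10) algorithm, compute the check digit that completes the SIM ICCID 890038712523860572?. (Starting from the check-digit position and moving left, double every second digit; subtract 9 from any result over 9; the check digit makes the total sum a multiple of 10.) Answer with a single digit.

0

Partial digits right→left: 2 7 5 0 6 8 3 2 5 2 1 7 8 3 0 0 9 8
Double every second digit counting from the check-digit position (so the 1st, 3rd, 5th, ... of the partial from the right).
  doubled (with −9 where >9): 4 1 3 6 1 2 7 0 9 → sum 33
  kept as-is: 7 0 8 2 2 7 3 0 8 → sum 37
Total = 33 + 37 = 70.
Check digit = (10 − (70 mod 10)) mod 10 = 0.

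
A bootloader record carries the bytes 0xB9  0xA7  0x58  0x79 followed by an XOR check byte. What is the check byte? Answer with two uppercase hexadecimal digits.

3F

XOR the bytes together:
  start with 0xB9
  0xB9 ⊕ 0xA7 = 0x1E
  0x1E ⊕ 0x58 = 0x46
  0x46 ⊕ 0x79 = 0x3F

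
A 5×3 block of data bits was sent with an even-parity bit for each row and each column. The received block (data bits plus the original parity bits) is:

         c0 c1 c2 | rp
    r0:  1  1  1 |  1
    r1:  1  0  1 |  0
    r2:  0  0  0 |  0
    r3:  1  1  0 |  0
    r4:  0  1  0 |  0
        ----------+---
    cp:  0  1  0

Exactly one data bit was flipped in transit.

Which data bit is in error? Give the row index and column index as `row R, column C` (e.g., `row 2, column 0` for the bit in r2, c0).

row 4, column 0

Recompute each row's even parity and compare to rp:
  r0: data parity 1, sent rp 1 → ok
  r1: data parity 0, sent rp 0 → ok
  r2: data parity 0, sent rp 0 → ok
  r3: data parity 0, sent rp 0 → ok
  r4: data parity 1, sent rp 0 → mismatch
Recompute each column's even parity and compare to cp:
  c0: data parity 1, sent cp 0 → mismatch
  c1: data parity 1, sent cp 1 → ok
  c2: data parity 0, sent cp 0 → ok
Exactly one row (r4) and one column (c0) fail → the flipped bit is at their intersection.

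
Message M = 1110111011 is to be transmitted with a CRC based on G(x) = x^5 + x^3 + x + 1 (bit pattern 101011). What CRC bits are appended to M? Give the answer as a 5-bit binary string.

01100

Append 5 zeros: 111011101100000. Divide by 101011 (XOR where the leading bit is 1):
  pos 0: 111011 XOR 101011 = 010000
  pos 1: 100001 XOR 101011 = 001010
  pos 3: 101001 XOR 101011 = 000010
  pos 7: 101000 XOR 101011 = 000011
Remainder (last 5 bits) = 01100. This is the CRC / FCS.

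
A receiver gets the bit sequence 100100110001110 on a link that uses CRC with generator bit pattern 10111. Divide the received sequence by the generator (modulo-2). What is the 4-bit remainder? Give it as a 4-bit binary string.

Modulo-2 division of 100100110001110 by 10111:
  pos 0: 10010 XOR 10111 = 00101
  pos 2: 10101 XOR 10111 = 00010
  pos 5: 10100 XOR 10111 = 00011
  pos 8: 11011 XOR 10111 = 01100
  pos 9: 11001 XOR 10111 = 01110
  pos 10: 11100 XOR 10111 = 01011
Remainder = 1011 (nonzero — an error is detected).

1011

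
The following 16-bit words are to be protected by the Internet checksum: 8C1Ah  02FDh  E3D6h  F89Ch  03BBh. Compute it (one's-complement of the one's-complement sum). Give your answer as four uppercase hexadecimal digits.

90B9

One's-complement addition (fold any carry out of bit 15 back into bit 0):
  0x8C1A + 0x02FD = 0x08F17
  0x8F17 + 0xE3D6 = 0x172ED → wrap carry → 0x72EE
  0x72EE + 0xF89C = 0x16B8A → wrap carry → 0x6B8B
  0x6B8B + 0x03BB = 0x06F46
One's-complement sum = 0x6F46.
Checksum = ~0x6F46 & 0xFFFF = 0x90B9.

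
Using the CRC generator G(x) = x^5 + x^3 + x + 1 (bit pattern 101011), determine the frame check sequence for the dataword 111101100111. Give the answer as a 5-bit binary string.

Append 5 zeros: 11110110011100000. Divide by 101011 (XOR where the leading bit is 1):
  pos 0: 111101 XOR 101011 = 010110
  pos 1: 101101 XOR 101011 = 000110
  pos 4: 110001 XOR 101011 = 011010
  pos 5: 110101 XOR 101011 = 011110
  pos 6: 111101 XOR 101011 = 010110
  pos 7: 101100 XOR 101011 = 000111
  pos 10: 111000 XOR 101011 = 010011
  pos 11: 100110 XOR 101011 = 001101
Remainder (last 5 bits) = 01101. This is the CRC / FCS.

01101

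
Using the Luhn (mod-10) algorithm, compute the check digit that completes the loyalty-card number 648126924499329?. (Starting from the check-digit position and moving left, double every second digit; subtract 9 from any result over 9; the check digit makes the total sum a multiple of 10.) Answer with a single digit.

7

Partial digits right→left: 9 2 3 9 9 4 4 2 9 6 2 1 8 4 6
Double every second digit counting from the check-digit position (so the 1st, 3rd, 5th, ... of the partial from the right).
  doubled (with −9 where >9): 9 6 9 8 9 4 7 3 → sum 55
  kept as-is: 2 9 4 2 6 1 4 → sum 28
Total = 55 + 28 = 83.
Check digit = (10 − (83 mod 10)) mod 10 = 7.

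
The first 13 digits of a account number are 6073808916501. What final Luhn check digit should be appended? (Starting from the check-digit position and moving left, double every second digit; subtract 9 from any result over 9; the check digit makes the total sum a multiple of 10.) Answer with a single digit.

Partial digits right→left: 1 0 5 6 1 9 8 0 8 3 7 0 6
Double every second digit counting from the check-digit position (so the 1st, 3rd, 5th, ... of the partial from the right).
  doubled (with −9 where >9): 2 1 2 7 7 5 3 → sum 27
  kept as-is: 0 6 9 0 3 0 → sum 18
Total = 27 + 18 = 45.
Check digit = (10 − (45 mod 10)) mod 10 = 5.

5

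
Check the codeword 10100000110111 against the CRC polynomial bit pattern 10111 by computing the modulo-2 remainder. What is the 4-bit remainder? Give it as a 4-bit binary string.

Modulo-2 division of 10100000110111 by 10111:
  pos 0: 10100 XOR 10111 = 00011
  pos 3: 11000 XOR 10111 = 01111
  pos 4: 11111 XOR 10111 = 01000
  pos 5: 10001 XOR 10111 = 00110
  pos 7: 11001 XOR 10111 = 01110
  pos 8: 11101 XOR 10111 = 01010
  pos 9: 10101 XOR 10111 = 00010
Remainder = 0010 (nonzero — an error is detected).

0010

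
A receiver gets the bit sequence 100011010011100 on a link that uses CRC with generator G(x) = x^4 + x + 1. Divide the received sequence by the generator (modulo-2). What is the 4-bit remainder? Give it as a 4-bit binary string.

0000

Modulo-2 division of 100011010011100 by 10011:
  pos 0: 10001 XOR 10011 = 00010
  pos 3: 10101 XOR 10011 = 00110
  pos 5: 11000 XOR 10011 = 01011
  pos 6: 10111 XOR 10011 = 00100
  pos 8: 10011 XOR 10011 = 00000
Remainder = 0000 (zero — the frame passes the CRC check).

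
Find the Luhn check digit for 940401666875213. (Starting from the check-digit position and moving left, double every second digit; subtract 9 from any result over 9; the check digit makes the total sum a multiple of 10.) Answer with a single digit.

1

Partial digits right→left: 3 1 2 5 7 8 6 6 6 1 0 4 0 4 9
Double every second digit counting from the check-digit position (so the 1st, 3rd, 5th, ... of the partial from the right).
  doubled (with −9 where >9): 6 4 5 3 3 0 0 9 → sum 30
  kept as-is: 1 5 8 6 1 4 4 → sum 29
Total = 30 + 29 = 59.
Check digit = (10 − (59 mod 10)) mod 10 = 1.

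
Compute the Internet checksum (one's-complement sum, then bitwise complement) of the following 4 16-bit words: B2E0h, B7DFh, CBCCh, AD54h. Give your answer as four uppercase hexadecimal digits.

1C1E

One's-complement addition (fold any carry out of bit 15 back into bit 0):
  0xB2E0 + 0xB7DF = 0x16ABF → wrap carry → 0x6AC0
  0x6AC0 + 0xCBCC = 0x1368C → wrap carry → 0x368D
  0x368D + 0xAD54 = 0x0E3E1
One's-complement sum = 0xE3E1.
Checksum = ~0xE3E1 & 0xFFFF = 0x1C1E.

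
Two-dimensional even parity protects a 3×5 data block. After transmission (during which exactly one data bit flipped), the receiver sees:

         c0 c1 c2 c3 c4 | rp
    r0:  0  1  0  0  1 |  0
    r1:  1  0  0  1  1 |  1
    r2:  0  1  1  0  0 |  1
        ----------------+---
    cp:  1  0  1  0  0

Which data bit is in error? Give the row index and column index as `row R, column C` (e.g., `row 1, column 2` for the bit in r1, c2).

Recompute each row's even parity and compare to rp:
  r0: data parity 0, sent rp 0 → ok
  r1: data parity 1, sent rp 1 → ok
  r2: data parity 0, sent rp 1 → mismatch
Recompute each column's even parity and compare to cp:
  c0: data parity 1, sent cp 1 → ok
  c1: data parity 0, sent cp 0 → ok
  c2: data parity 1, sent cp 1 → ok
  c3: data parity 1, sent cp 0 → mismatch
  c4: data parity 0, sent cp 0 → ok
Exactly one row (r2) and one column (c3) fail → the flipped bit is at their intersection.

row 2, column 3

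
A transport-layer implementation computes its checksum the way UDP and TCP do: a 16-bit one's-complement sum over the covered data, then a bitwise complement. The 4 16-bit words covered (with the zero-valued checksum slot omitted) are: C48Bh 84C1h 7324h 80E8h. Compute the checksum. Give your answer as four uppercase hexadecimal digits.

C2A5

One's-complement addition (fold any carry out of bit 15 back into bit 0):
  0xC48B + 0x84C1 = 0x1494C → wrap carry → 0x494D
  0x494D + 0x7324 = 0x0BC71
  0xBC71 + 0x80E8 = 0x13D59 → wrap carry → 0x3D5A
One's-complement sum = 0x3D5A.
Checksum = ~0x3D5A & 0xFFFF = 0xC2A5.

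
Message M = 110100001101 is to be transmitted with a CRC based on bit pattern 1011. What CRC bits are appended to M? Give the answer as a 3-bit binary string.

011

Append 3 zeros: 110100001101000. Divide by 1011 (XOR where the leading bit is 1):
  pos 0: 1101 XOR 1011 = 0110
  pos 1: 1100 XOR 1011 = 0111
  pos 2: 1110 XOR 1011 = 0101
  pos 3: 1010 XOR 1011 = 0001
  pos 6: 1011 XOR 1011 = 0000
  pos 11: 1000 XOR 1011 = 0011
Remainder (last 3 bits) = 011. This is the CRC / FCS.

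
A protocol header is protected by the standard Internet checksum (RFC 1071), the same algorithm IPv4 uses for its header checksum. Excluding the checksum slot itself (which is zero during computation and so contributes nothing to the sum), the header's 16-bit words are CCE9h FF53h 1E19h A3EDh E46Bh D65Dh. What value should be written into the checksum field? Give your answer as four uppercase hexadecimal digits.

One's-complement addition (fold any carry out of bit 15 back into bit 0):
  0xCCE9 + 0xFF53 = 0x1CC3C → wrap carry → 0xCC3D
  0xCC3D + 0x1E19 = 0x0EA56
  0xEA56 + 0xA3ED = 0x18E43 → wrap carry → 0x8E44
  0x8E44 + 0xE46B = 0x172AF → wrap carry → 0x72B0
  0x72B0 + 0xD65D = 0x1490D → wrap carry → 0x490E
One's-complement sum = 0x490E.
Checksum = ~0x490E & 0xFFFF = 0xB6F1.

B6F1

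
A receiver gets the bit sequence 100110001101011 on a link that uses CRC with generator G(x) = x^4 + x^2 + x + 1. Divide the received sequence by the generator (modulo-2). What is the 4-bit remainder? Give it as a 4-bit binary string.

Modulo-2 division of 100110001101011 by 10111:
  pos 0: 10011 XOR 10111 = 00100
  pos 2: 10000 XOR 10111 = 00111
  pos 4: 11101 XOR 10111 = 01010
  pos 5: 10101 XOR 10111 = 00010
  pos 8: 10010 XOR 10111 = 00101
  pos 10: 10111 XOR 10111 = 00000
Remainder = 0000 (zero — the frame passes the CRC check).

0000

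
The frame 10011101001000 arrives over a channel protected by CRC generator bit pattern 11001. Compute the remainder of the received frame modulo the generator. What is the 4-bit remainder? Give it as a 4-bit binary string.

0000

Modulo-2 division of 10011101001000 by 11001:
  pos 0: 10011 XOR 11001 = 01010
  pos 1: 10101 XOR 11001 = 01100
  pos 2: 11000 XOR 11001 = 00001
  pos 6: 11001 XOR 11001 = 00000
Remainder = 0000 (zero — the frame passes the CRC check).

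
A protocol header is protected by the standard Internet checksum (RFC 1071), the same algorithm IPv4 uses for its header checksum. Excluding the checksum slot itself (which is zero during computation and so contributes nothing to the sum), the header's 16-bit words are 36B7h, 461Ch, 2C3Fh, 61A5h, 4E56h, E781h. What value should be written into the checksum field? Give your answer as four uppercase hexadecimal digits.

BF6F

One's-complement addition (fold any carry out of bit 15 back into bit 0):
  0x36B7 + 0x461C = 0x07CD3
  0x7CD3 + 0x2C3F = 0x0A912
  0xA912 + 0x61A5 = 0x10AB7 → wrap carry → 0x0AB8
  0x0AB8 + 0x4E56 = 0x0590E
  0x590E + 0xE781 = 0x1408F → wrap carry → 0x4090
One's-complement sum = 0x4090.
Checksum = ~0x4090 & 0xFFFF = 0xBF6F.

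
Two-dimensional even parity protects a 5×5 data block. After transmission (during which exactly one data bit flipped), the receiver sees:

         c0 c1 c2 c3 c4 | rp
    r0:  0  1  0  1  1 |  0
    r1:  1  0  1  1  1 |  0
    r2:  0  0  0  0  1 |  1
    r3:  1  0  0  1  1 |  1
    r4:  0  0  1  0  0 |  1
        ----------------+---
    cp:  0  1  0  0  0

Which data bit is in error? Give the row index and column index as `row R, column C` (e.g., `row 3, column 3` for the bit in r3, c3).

Recompute each row's even parity and compare to rp:
  r0: data parity 1, sent rp 0 → mismatch
  r1: data parity 0, sent rp 0 → ok
  r2: data parity 1, sent rp 1 → ok
  r3: data parity 1, sent rp 1 → ok
  r4: data parity 1, sent rp 1 → ok
Recompute each column's even parity and compare to cp:
  c0: data parity 0, sent cp 0 → ok
  c1: data parity 1, sent cp 1 → ok
  c2: data parity 0, sent cp 0 → ok
  c3: data parity 1, sent cp 0 → mismatch
  c4: data parity 0, sent cp 0 → ok
Exactly one row (r0) and one column (c3) fail → the flipped bit is at their intersection.

row 0, column 3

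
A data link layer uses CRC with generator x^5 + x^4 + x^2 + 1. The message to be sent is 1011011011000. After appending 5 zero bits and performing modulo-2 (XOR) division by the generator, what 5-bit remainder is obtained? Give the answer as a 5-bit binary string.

Append 5 zeros: 101101101100000000. Divide by 110101 (XOR where the leading bit is 1):
  pos 0: 101101 XOR 110101 = 011000
  pos 1: 110001 XOR 110101 = 000100
  pos 4: 100011 XOR 110101 = 010110
  pos 5: 101100 XOR 110101 = 011001
  pos 6: 110010 XOR 110101 = 000111
  pos 9: 111000 XOR 110101 = 001101
  pos 11: 110100 XOR 110101 = 000001
Remainder (last 5 bits) = 00010. This is the CRC / FCS.

00010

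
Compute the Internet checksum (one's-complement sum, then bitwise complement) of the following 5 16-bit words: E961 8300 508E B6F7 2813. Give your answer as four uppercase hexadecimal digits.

6404

One's-complement addition (fold any carry out of bit 15 back into bit 0):
  0xE961 + 0x8300 = 0x16C61 → wrap carry → 0x6C62
  0x6C62 + 0x508E = 0x0BCF0
  0xBCF0 + 0xB6F7 = 0x173E7 → wrap carry → 0x73E8
  0x73E8 + 0x2813 = 0x09BFB
One's-complement sum = 0x9BFB.
Checksum = ~0x9BFB & 0xFFFF = 0x6404.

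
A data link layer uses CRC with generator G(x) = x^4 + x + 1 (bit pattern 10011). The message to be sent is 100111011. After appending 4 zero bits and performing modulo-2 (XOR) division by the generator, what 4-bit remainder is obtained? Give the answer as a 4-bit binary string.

1110

Append 4 zeros: 1001110110000. Divide by 10011 (XOR where the leading bit is 1):
  pos 0: 10011 XOR 10011 = 00000
  pos 5: 10110 XOR 10011 = 00101
  pos 7: 10100 XOR 10011 = 00111
Remainder (last 4 bits) = 1110. This is the CRC / FCS.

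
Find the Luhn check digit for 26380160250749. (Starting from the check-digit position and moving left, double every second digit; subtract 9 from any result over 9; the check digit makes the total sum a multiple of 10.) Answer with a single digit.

6

Partial digits right→left: 9 4 7 0 5 2 0 6 1 0 8 3 6 2
Double every second digit counting from the check-digit position (so the 1st, 3rd, 5th, ... of the partial from the right).
  doubled (with −9 where >9): 9 5 1 0 2 7 3 → sum 27
  kept as-is: 4 0 2 6 0 3 2 → sum 17
Total = 27 + 17 = 44.
Check digit = (10 − (44 mod 10)) mod 10 = 6.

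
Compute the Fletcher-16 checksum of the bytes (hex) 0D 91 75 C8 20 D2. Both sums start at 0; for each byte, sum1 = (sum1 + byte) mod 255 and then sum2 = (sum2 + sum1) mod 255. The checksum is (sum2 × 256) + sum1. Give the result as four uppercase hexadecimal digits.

69CF

Running sums (mod 255):
  after byte 0 (0D): sum1=13, sum2=13
  after byte 1 (91): sum1=158, sum2=171
  after byte 2 (75): sum1=20, sum2=191
  after byte 3 (C8): sum1=220, sum2=156
  after byte 4 (20): sum1=252, sum2=153
  after byte 5 (D2): sum1=207, sum2=105
Checksum = sum2·256 + sum1 = 105·256 + 207 = 27087 = 0x69CF.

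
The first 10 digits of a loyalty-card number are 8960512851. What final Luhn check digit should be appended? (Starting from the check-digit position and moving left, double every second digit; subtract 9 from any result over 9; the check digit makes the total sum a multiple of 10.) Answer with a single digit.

4

Partial digits right→left: 1 5 8 2 1 5 0 6 9 8
Double every second digit counting from the check-digit position (so the 1st, 3rd, 5th, ... of the partial from the right).
  doubled (with −9 where >9): 2 7 2 0 9 → sum 20
  kept as-is: 5 2 5 6 8 → sum 26
Total = 20 + 26 = 46.
Check digit = (10 − (46 mod 10)) mod 10 = 4.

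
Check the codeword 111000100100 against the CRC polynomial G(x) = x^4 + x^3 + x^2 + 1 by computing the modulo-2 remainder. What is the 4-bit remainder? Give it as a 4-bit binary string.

0010

Modulo-2 division of 111000100100 by 11101:
  pos 0: 11100 XOR 11101 = 00001
  pos 4: 10100 XOR 11101 = 01001
  pos 5: 10011 XOR 11101 = 01110
  pos 6: 11100 XOR 11101 = 00001
Remainder = 0010 (nonzero — an error is detected).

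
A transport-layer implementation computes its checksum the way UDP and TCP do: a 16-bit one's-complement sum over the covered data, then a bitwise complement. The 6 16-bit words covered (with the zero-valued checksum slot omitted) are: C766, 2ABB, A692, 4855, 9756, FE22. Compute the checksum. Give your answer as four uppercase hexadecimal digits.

One's-complement addition (fold any carry out of bit 15 back into bit 0):
  0xC766 + 0x2ABB = 0x0F221
  0xF221 + 0xA692 = 0x198B3 → wrap carry → 0x98B4
  0x98B4 + 0x4855 = 0x0E109
  0xE109 + 0x9756 = 0x1785F → wrap carry → 0x7860
  0x7860 + 0xFE22 = 0x17682 → wrap carry → 0x7683
One's-complement sum = 0x7683.
Checksum = ~0x7683 & 0xFFFF = 0x897C.

897C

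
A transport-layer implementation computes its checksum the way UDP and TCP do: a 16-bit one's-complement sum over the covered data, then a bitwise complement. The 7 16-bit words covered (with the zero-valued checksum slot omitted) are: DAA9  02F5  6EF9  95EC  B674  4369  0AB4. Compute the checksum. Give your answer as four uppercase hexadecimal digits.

18E9

One's-complement addition (fold any carry out of bit 15 back into bit 0):
  0xDAA9 + 0x02F5 = 0x0DD9E
  0xDD9E + 0x6EF9 = 0x14C97 → wrap carry → 0x4C98
  0x4C98 + 0x95EC = 0x0E284
  0xE284 + 0xB674 = 0x198F8 → wrap carry → 0x98F9
  0x98F9 + 0x4369 = 0x0DC62
  0xDC62 + 0x0AB4 = 0x0E716
One's-complement sum = 0xE716.
Checksum = ~0xE716 & 0xFFFF = 0x18E9.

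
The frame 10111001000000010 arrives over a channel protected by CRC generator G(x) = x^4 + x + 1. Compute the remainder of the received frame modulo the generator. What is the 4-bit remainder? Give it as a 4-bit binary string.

0001

Modulo-2 division of 10111001000000010 by 10011:
  pos 0: 10111 XOR 10011 = 00100
  pos 2: 10000 XOR 10011 = 00011
  pos 5: 11100 XOR 10011 = 01111
  pos 6: 11110 XOR 10011 = 01101
  pos 7: 11010 XOR 10011 = 01001
  pos 8: 10010 XOR 10011 = 00001
  pos 12: 10010 XOR 10011 = 00001
Remainder = 0001 (nonzero — an error is detected).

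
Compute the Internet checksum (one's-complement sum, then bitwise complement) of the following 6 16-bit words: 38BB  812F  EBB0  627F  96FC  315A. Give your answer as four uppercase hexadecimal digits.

2F8E

One's-complement addition (fold any carry out of bit 15 back into bit 0):
  0x38BB + 0x812F = 0x0B9EA
  0xB9EA + 0xEBB0 = 0x1A59A → wrap carry → 0xA59B
  0xA59B + 0x627F = 0x1081A → wrap carry → 0x081B
  0x081B + 0x96FC = 0x09F17
  0x9F17 + 0x315A = 0x0D071
One's-complement sum = 0xD071.
Checksum = ~0xD071 & 0xFFFF = 0x2F8E.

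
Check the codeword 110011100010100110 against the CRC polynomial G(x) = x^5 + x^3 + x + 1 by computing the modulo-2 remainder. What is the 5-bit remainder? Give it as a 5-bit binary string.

00100

Modulo-2 division of 110011100010100110 by 101011:
  pos 0: 110011 XOR 101011 = 011000
  pos 1: 110001 XOR 101011 = 011010
  pos 2: 110100 XOR 101011 = 011111
  pos 3: 111110 XOR 101011 = 010101
  pos 4: 101010 XOR 101011 = 000001
  pos 9: 110100 XOR 101011 = 011111
  pos 10: 111111 XOR 101011 = 010100
  pos 11: 101001 XOR 101011 = 000010
Remainder = 00100 (nonzero — an error is detected).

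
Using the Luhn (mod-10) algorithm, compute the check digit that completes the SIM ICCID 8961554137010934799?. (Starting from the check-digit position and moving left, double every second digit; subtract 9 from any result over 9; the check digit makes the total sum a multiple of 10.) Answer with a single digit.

9

Partial digits right→left: 9 9 7 4 3 9 0 1 0 7 3 1 4 5 5 1 6 9 8
Double every second digit counting from the check-digit position (so the 1st, 3rd, 5th, ... of the partial from the right).
  doubled (with −9 where >9): 9 5 6 0 0 6 8 1 3 7 → sum 45
  kept as-is: 9 4 9 1 7 1 5 1 9 → sum 46
Total = 45 + 46 = 91.
Check digit = (10 − (91 mod 10)) mod 10 = 9.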